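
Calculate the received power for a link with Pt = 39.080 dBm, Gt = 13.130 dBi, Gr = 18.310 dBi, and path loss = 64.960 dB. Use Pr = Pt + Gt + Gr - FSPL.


Pr = 39.080 + 13.130 + 18.310 - 64.960 = 5.56 dBm

5.56 dBm


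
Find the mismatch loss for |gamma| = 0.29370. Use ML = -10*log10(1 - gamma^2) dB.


ML = -10 * log10(1 - 0.29370^2) = -10 * log10(0.91374031) = 0.3918 dB

0.3918 dB


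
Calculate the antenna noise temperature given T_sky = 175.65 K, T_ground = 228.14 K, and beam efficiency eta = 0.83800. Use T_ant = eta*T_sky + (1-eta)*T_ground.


T_ant = 0.83800 * 175.65 + (1 - 0.83800) * 228.14 = 184.2 K

184.2 K


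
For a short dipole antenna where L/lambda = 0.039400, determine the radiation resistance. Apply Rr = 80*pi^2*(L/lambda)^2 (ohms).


Rr = 80 * pi^2 * (0.039400)^2 = 80 * 9.869604 * 1.552360e-03 = 1.226 ohm

1.226 ohm


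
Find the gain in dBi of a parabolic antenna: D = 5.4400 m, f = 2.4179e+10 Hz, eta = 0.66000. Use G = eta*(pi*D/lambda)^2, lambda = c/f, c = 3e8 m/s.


lambda = c / f = 3.0000e+08 / 2.4179e+10 = 0.01240746 m
G_linear = 0.66000 * (pi * 5.4400 / 0.01240746)^2 = 1.252206e+06
G_dBi = 10 * log10(1.252206e+06) = 60.98 dBi

60.98 dBi


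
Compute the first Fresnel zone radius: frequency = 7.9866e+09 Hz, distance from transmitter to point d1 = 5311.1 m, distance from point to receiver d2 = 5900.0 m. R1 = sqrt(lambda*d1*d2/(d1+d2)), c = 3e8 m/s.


lambda = c / f = 3.0000e+08 / 7.9866e+09 = 0.03756292 m
R1 = sqrt(0.03756292 * 5311.1 * 5900.0 / (5311.1 + 5900.0)) = 10.25 m

10.25 m


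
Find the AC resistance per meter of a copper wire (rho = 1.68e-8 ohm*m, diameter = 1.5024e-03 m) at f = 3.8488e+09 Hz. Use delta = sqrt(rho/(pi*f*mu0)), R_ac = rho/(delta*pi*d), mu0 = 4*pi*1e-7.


delta = sqrt(1.68e-8 / (pi * 3.8488e+09 * 4*pi*1e-7)) = 1.051507e-06 m
R_ac = 1.68e-8 / (1.051507e-06 * pi * 1.5024e-03) = 3.385 ohm/m

3.385 ohm/m


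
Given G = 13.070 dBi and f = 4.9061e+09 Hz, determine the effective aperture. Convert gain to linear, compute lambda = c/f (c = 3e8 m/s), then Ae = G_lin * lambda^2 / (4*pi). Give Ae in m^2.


lambda = c / f = 3.0000e+08 / 4.9061e+09 = 0.06114837 m
G_linear = 10^(13.070/10) = 20.27683
Ae = G_linear * lambda^2 / (4*pi) = 20.27683 * 0.06114837^2 / (4*pi) = 6.033e-03 m^2

6.033e-03 m^2


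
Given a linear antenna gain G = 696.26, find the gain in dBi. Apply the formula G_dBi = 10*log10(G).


G_dBi = 10 * log10(696.26) = 28.43 dBi

28.43 dBi


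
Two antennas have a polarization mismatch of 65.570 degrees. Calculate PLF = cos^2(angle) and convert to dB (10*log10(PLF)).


PLF_linear = cos^2(65.570 deg) = 0.1710494
PLF_dB = 10 * log10(0.1710494) = -7.669 dB

-7.669 dB


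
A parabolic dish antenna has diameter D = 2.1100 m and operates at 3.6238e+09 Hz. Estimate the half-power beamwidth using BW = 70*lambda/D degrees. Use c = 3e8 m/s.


lambda = c / f = 3.0000e+08 / 3.6238e+09 = 0.08278603 m
BW = 70 * 0.08278603 / 2.1100 = 2.746 deg

2.746 deg


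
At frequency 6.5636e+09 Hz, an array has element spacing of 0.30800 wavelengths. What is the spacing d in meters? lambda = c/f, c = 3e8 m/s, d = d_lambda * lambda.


lambda = c / f = 3.0000e+08 / 6.5636e+09 = 0.04570662 m
d = 0.30800 * 0.04570662 = 0.01408 m

0.01408 m


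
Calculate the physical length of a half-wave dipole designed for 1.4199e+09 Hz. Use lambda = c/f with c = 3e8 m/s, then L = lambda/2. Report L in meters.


lambda = c / f = 3.0000e+08 / 1.4199e+09 = 0.2112825 m
L = lambda / 2 = 0.2112825 / 2 = 0.1056 m

0.1056 m


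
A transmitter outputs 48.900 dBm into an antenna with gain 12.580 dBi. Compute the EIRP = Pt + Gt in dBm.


EIRP = Pt + Gt = 48.900 + 12.580 = 61.48 dBm

61.48 dBm


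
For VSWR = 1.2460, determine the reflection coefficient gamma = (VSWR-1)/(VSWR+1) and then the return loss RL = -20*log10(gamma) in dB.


gamma = (1.2460 - 1) / (1.2460 + 1) = 0.1095280
RL = -20 * log10(0.1095280) = 19.21 dB

19.21 dB


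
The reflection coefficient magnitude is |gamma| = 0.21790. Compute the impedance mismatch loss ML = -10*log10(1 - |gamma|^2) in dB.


ML = -10 * log10(1 - 0.21790^2) = -10 * log10(0.95251959) = 0.2113 dB

0.2113 dB


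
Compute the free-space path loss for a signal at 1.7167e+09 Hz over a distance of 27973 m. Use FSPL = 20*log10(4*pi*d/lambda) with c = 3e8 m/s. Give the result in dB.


lambda = c / f = 3.0000e+08 / 1.7167e+09 = 0.1747539 m
FSPL = 20 * log10(4*pi*27973/0.1747539) = 126.1 dB

126.1 dB


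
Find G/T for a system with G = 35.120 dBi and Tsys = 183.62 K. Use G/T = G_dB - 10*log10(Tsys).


G/T = 35.120 - 10*log10(183.62) = 35.120 - 22.63920 = 12.48 dB/K

12.48 dB/K


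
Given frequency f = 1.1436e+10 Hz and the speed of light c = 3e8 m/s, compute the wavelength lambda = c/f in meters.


lambda = c / f = 3.0000e+08 / 1.1436e+10 = 0.02623 m

0.02623 m


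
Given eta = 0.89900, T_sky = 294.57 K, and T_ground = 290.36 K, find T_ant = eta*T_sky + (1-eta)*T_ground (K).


T_ant = 0.89900 * 294.57 + (1 - 0.89900) * 290.36 = 294.1 K

294.1 K


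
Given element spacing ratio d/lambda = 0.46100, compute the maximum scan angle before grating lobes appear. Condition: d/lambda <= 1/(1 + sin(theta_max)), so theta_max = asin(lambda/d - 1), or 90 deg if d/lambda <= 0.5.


lambda/d - 1 = 1/0.46100 - 1 = 1.169197 >= 1
d/lambda <= 0.5, so the array can scan to endfire without grating lobes: theta_max = 90 deg

90 deg


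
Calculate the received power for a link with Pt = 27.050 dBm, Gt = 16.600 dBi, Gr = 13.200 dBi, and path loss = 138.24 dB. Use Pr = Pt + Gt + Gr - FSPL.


Pr = 27.050 + 16.600 + 13.200 - 138.24 = -81.39 dBm

-81.39 dBm


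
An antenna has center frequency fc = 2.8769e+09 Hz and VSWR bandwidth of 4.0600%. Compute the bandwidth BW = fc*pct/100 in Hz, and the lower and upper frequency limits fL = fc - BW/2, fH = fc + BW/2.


BW = 2.8769e+09 * 4.0600/100 = 1.168021e+08 Hz
fL = 2.8769e+09 - 1.168021e+08/2 = 2.818e+09 Hz
fH = 2.8769e+09 + 1.168021e+08/2 = 2.935e+09 Hz

BW=1.168e+08 Hz, fL=2.818e+09 Hz, fH=2.935e+09 Hz


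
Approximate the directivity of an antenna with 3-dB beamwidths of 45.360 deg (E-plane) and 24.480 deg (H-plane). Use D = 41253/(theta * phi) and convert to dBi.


D_linear = 41253 / (45.360 * 24.480) = 37.15105
D_dBi = 10 * log10(37.15105) = 15.70 dBi

15.70 dBi


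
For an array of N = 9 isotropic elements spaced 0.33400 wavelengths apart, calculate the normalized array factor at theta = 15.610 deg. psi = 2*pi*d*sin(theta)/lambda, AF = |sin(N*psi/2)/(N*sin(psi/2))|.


psi = 2*pi*0.33400*sin(15.610 deg) = 0.5647036 rad
AF = |sin(9*0.5647036/2) / (9*sin(0.5647036/2))| = 0.2253

0.2253


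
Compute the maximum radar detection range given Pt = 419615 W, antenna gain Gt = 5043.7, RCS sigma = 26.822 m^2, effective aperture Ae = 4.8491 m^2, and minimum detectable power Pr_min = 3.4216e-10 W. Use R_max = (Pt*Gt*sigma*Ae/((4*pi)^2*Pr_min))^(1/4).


R^4 = 419615*5043.7*26.822*4.8491 / ((4*pi)^2 * 3.4216e-10) = 5.094524e+18
R_max = 5.094524e+18^0.25 = 47509 m

47509 m


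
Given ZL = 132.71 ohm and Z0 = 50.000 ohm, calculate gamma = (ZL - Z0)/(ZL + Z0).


gamma = (132.71 - 50.000) / (132.71 + 50.000) = 0.4527

0.4527


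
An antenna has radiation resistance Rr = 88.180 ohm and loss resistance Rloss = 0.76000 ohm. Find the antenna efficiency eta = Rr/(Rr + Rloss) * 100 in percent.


eta = 88.180 / (88.180 + 0.76000) * 100 = 99.15%

99.15%


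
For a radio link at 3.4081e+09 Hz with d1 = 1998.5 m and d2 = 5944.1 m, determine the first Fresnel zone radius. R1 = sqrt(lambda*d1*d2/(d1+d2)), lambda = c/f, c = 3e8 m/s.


lambda = c / f = 3.0000e+08 / 3.4081e+09 = 0.08802559 m
R1 = sqrt(0.08802559 * 1998.5 * 5944.1 / (1998.5 + 5944.1)) = 11.47 m

11.47 m


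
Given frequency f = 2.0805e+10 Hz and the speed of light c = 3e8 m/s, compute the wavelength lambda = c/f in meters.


lambda = c / f = 3.0000e+08 / 2.0805e+10 = 0.01442 m

0.01442 m


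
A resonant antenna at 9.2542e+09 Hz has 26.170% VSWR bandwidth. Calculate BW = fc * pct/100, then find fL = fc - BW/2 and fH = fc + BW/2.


BW = 9.2542e+09 * 26.170/100 = 2.421824e+09 Hz
fL = 9.2542e+09 - 2.421824e+09/2 = 8.043e+09 Hz
fH = 9.2542e+09 + 2.421824e+09/2 = 1.047e+10 Hz

BW=2.422e+09 Hz, fL=8.043e+09 Hz, fH=1.047e+10 Hz


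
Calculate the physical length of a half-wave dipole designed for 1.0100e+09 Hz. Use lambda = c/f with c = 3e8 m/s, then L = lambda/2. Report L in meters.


lambda = c / f = 3.0000e+08 / 1.0100e+09 = 0.2970297 m
L = lambda / 2 = 0.2970297 / 2 = 0.1485 m

0.1485 m


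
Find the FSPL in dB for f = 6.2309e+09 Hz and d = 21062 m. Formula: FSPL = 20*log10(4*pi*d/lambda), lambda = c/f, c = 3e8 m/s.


lambda = c / f = 3.0000e+08 / 6.2309e+09 = 0.04814714 m
FSPL = 20 * log10(4*pi*21062/0.04814714) = 134.8 dB

134.8 dB


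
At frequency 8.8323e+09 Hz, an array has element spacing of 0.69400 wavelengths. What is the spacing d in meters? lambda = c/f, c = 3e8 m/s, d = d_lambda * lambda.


lambda = c / f = 3.0000e+08 / 8.8323e+09 = 0.03396624 m
d = 0.69400 * 0.03396624 = 0.02357 m

0.02357 m


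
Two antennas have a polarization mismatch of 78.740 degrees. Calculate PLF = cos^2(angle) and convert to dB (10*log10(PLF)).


PLF_linear = cos^2(78.740 deg) = 0.03812705
PLF_dB = 10 * log10(0.03812705) = -14.19 dB

-14.19 dB


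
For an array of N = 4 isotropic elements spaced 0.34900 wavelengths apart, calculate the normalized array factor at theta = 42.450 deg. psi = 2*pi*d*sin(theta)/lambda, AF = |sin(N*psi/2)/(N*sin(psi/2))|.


psi = 2*pi*0.34900*sin(42.450 deg) = 1.480044 rad
AF = |sin(4*1.480044/2) / (4*sin(1.480044/2))| = 0.06692

0.06692


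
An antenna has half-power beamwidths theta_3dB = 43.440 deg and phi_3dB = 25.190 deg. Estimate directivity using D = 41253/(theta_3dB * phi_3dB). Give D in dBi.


D_linear = 41253 / (43.440 * 25.190) = 37.69967
D_dBi = 10 * log10(37.69967) = 15.76 dBi

15.76 dBi


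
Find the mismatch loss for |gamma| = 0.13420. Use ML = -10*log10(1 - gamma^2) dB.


ML = -10 * log10(1 - 0.13420^2) = -10 * log10(0.98199036) = 0.07893 dB

0.07893 dB


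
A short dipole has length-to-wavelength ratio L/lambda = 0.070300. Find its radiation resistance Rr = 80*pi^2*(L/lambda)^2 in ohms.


Rr = 80 * pi^2 * (0.070300)^2 = 80 * 9.869604 * 4.942090e-03 = 3.902 ohm

3.902 ohm


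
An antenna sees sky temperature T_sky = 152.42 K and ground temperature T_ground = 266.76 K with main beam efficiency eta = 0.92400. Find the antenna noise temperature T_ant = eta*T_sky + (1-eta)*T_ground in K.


T_ant = 0.92400 * 152.42 + (1 - 0.92400) * 266.76 = 161.1 K

161.1 K


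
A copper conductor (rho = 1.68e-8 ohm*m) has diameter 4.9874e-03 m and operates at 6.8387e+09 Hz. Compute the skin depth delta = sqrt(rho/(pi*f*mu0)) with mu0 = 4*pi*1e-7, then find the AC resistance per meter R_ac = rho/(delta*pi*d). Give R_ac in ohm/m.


delta = sqrt(1.68e-8 / (pi * 6.8387e+09 * 4*pi*1e-7)) = 7.888383e-07 m
R_ac = 1.68e-8 / (7.888383e-07 * pi * 4.9874e-03) = 1.359 ohm/m

1.359 ohm/m


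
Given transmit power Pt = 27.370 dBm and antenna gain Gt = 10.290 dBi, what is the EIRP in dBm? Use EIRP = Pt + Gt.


EIRP = Pt + Gt = 27.370 + 10.290 = 37.66 dBm

37.66 dBm


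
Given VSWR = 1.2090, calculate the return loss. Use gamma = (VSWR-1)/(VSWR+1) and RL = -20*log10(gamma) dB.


gamma = (1.2090 - 1) / (1.2090 + 1) = 0.09461295
RL = -20 * log10(0.09461295) = 20.48 dB

20.48 dB


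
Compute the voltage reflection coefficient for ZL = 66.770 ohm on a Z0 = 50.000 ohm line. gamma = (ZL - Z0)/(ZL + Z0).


gamma = (66.770 - 50.000) / (66.770 + 50.000) = 0.1436

0.1436


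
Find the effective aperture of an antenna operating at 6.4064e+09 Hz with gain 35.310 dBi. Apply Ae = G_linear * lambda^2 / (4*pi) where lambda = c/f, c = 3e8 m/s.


lambda = c / f = 3.0000e+08 / 6.4064e+09 = 0.04682817 m
G_linear = 10^(35.310/10) = 3396.253
Ae = G_linear * lambda^2 / (4*pi) = 3396.253 * 0.04682817^2 / (4*pi) = 0.5927 m^2

0.5927 m^2


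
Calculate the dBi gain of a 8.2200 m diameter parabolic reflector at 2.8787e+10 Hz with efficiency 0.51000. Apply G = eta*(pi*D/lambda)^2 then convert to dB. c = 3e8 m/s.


lambda = c / f = 3.0000e+08 / 2.8787e+10 = 0.01042137 m
G_linear = 0.51000 * (pi * 8.2200 / 0.01042137)^2 = 3.131583e+06
G_dBi = 10 * log10(3.131583e+06) = 64.96 dBi

64.96 dBi


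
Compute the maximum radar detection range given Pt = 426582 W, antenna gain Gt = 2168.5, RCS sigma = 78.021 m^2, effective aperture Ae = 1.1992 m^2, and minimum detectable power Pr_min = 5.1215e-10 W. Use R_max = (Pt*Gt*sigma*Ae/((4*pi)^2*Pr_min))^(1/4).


R^4 = 426582*2168.5*78.021*1.1992 / ((4*pi)^2 * 5.1215e-10) = 1.070159e+18
R_max = 1.070159e+18^0.25 = 32163 m

32163 m


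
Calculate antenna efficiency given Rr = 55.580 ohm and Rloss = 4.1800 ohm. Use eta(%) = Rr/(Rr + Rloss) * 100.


eta = 55.580 / (55.580 + 4.1800) * 100 = 93.01%

93.01%


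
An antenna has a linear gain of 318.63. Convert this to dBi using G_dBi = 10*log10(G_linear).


G_dBi = 10 * log10(318.63) = 25.03 dBi

25.03 dBi


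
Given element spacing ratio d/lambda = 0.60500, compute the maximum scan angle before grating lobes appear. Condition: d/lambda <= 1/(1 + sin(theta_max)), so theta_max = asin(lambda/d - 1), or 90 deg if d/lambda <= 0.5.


lambda/d - 1 = 1/0.60500 - 1 = 0.6528926
theta_max = asin(0.6528926) = 40.76 deg

40.76 deg


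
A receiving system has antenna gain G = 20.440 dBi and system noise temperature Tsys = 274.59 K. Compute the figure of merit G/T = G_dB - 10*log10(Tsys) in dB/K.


G/T = 20.440 - 10*log10(274.59) = 20.440 - 24.38685 = -3.947 dB/K

-3.947 dB/K


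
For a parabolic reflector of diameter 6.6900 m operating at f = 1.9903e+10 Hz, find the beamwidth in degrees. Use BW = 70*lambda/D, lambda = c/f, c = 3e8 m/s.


lambda = c / f = 3.0000e+08 / 1.9903e+10 = 0.01507310 m
BW = 70 * 0.01507310 / 6.6900 = 0.1577 deg

0.1577 deg


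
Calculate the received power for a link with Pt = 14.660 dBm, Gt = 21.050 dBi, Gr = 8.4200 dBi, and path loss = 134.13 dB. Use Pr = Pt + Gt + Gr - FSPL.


Pr = 14.660 + 21.050 + 8.4200 - 134.13 = -90.00 dBm

-90.00 dBm


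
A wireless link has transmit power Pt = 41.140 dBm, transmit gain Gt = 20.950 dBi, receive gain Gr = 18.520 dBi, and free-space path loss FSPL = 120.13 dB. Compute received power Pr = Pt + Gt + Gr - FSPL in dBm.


Pr = 41.140 + 20.950 + 18.520 - 120.13 = -39.52 dBm

-39.52 dBm


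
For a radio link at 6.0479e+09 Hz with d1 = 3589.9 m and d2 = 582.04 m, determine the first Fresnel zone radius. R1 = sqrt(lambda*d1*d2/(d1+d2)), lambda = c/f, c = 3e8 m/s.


lambda = c / f = 3.0000e+08 / 6.0479e+09 = 0.04960399 m
R1 = sqrt(0.04960399 * 3589.9 * 582.04 / (3589.9 + 582.04)) = 4.984 m

4.984 m


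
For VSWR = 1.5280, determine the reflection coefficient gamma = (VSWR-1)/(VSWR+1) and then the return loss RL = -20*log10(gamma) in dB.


gamma = (1.5280 - 1) / (1.5280 + 1) = 0.2088608
RL = -20 * log10(0.2088608) = 13.60 dB

13.60 dB


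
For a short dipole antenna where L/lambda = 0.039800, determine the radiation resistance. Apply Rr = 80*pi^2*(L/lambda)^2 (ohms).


Rr = 80 * pi^2 * (0.039800)^2 = 80 * 9.869604 * 1.584040e-03 = 1.251 ohm

1.251 ohm


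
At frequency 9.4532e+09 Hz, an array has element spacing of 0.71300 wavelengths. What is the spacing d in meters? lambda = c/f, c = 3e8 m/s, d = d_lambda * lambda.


lambda = c / f = 3.0000e+08 / 9.4532e+09 = 0.03173529 m
d = 0.71300 * 0.03173529 = 0.02263 m

0.02263 m


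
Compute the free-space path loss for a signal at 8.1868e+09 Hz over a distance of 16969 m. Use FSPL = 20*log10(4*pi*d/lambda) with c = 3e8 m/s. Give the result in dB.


lambda = c / f = 3.0000e+08 / 8.1868e+09 = 0.03664435 m
FSPL = 20 * log10(4*pi*16969/0.03664435) = 135.3 dB

135.3 dB


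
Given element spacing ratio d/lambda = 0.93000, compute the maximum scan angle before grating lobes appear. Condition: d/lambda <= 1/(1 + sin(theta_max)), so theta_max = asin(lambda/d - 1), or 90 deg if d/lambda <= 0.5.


lambda/d - 1 = 1/0.93000 - 1 = 0.07526882
theta_max = asin(0.07526882) = 4.317 deg

4.317 deg


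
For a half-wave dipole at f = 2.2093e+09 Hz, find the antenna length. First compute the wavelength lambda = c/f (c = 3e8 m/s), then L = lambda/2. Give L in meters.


lambda = c / f = 3.0000e+08 / 2.2093e+09 = 0.1357896 m
L = lambda / 2 = 0.1357896 / 2 = 0.06789 m

0.06789 m


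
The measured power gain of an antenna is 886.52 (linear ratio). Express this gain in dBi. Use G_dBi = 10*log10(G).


G_dBi = 10 * log10(886.52) = 29.48 dBi

29.48 dBi


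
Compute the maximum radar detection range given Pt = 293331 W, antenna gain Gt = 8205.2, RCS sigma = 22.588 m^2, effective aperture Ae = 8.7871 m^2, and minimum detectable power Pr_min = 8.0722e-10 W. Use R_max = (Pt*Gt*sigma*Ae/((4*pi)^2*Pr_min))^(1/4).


R^4 = 293331*8205.2*22.588*8.7871 / ((4*pi)^2 * 8.0722e-10) = 3.747648e+18
R_max = 3.747648e+18^0.25 = 43999 m

43999 m


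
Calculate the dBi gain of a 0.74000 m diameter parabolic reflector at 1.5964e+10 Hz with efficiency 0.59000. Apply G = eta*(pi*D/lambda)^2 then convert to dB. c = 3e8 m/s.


lambda = c / f = 3.0000e+08 / 1.5964e+10 = 0.01879228 m
G_linear = 0.59000 * (pi * 0.74000 / 0.01879228)^2 = 9029.345
G_dBi = 10 * log10(9029.345) = 39.56 dBi

39.56 dBi


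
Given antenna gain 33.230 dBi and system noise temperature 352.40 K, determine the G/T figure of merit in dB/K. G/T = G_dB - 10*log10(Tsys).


G/T = 33.230 - 10*log10(352.40) = 33.230 - 25.47036 = 7.760 dB/K

7.760 dB/K


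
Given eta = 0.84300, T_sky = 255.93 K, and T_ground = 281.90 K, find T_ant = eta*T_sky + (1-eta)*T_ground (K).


T_ant = 0.84300 * 255.93 + (1 - 0.84300) * 281.90 = 260.0 K

260.0 K


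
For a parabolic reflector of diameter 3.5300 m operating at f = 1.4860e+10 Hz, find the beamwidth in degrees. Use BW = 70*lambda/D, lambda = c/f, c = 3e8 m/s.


lambda = c / f = 3.0000e+08 / 1.4860e+10 = 0.02018843 m
BW = 70 * 0.02018843 / 3.5300 = 0.4003 deg

0.4003 deg


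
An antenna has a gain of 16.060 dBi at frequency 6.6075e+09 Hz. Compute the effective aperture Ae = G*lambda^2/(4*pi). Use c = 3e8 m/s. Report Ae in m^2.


lambda = c / f = 3.0000e+08 / 6.6075e+09 = 0.04540295 m
G_linear = 10^(16.060/10) = 40.36454
Ae = G_linear * lambda^2 / (4*pi) = 40.36454 * 0.04540295^2 / (4*pi) = 6.622e-03 m^2

6.622e-03 m^2


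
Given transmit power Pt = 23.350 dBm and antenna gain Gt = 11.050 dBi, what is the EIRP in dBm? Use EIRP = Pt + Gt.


EIRP = Pt + Gt = 23.350 + 11.050 = 34.40 dBm

34.40 dBm


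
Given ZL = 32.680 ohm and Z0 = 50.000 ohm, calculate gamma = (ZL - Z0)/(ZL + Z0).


gamma = (32.680 - 50.000) / (32.680 + 50.000) = -0.2095

-0.2095


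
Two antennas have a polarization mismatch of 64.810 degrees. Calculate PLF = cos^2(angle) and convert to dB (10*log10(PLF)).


PLF_linear = cos^2(64.810 deg) = 0.1811535
PLF_dB = 10 * log10(0.1811535) = -7.420 dB

-7.420 dB


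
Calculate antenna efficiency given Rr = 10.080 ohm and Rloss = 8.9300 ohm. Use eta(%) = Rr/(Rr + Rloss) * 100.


eta = 10.080 / (10.080 + 8.9300) * 100 = 53.02%

53.02%


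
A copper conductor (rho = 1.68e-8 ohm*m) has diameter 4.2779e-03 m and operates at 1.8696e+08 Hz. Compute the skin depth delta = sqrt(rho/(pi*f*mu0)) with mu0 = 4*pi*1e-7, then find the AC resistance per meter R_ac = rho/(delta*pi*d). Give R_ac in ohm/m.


delta = sqrt(1.68e-8 / (pi * 1.8696e+08 * 4*pi*1e-7)) = 4.770901e-06 m
R_ac = 1.68e-8 / (4.770901e-06 * pi * 4.2779e-03) = 0.2620 ohm/m

0.2620 ohm/m


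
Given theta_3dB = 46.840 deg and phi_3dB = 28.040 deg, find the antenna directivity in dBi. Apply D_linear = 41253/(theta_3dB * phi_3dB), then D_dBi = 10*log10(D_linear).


D_linear = 41253 / (46.840 * 28.040) = 31.40947
D_dBi = 10 * log10(31.40947) = 14.97 dBi

14.97 dBi


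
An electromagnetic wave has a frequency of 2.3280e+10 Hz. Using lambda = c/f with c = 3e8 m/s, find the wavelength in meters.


lambda = c / f = 3.0000e+08 / 2.3280e+10 = 0.01289 m

0.01289 m


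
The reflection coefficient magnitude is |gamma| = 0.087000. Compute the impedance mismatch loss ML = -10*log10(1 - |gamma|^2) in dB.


ML = -10 * log10(1 - 0.087000^2) = -10 * log10(0.992431) = 0.03300 dB

0.03300 dB


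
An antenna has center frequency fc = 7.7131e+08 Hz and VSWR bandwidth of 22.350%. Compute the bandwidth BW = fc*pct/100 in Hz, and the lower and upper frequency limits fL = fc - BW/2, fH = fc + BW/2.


BW = 7.7131e+08 * 22.350/100 = 1.723878e+08 Hz
fL = 7.7131e+08 - 1.723878e+08/2 = 6.851e+08 Hz
fH = 7.7131e+08 + 1.723878e+08/2 = 8.575e+08 Hz

BW=1.724e+08 Hz, fL=6.851e+08 Hz, fH=8.575e+08 Hz


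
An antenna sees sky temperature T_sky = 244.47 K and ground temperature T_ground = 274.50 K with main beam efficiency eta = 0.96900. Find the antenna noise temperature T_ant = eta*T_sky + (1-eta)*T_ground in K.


T_ant = 0.96900 * 244.47 + (1 - 0.96900) * 274.50 = 245.4 K

245.4 K


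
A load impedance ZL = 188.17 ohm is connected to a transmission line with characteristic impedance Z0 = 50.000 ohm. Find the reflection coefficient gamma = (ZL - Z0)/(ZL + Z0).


gamma = (188.17 - 50.000) / (188.17 + 50.000) = 0.5801

0.5801


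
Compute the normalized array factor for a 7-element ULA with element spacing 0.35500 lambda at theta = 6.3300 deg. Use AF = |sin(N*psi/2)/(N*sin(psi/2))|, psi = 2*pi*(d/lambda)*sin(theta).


psi = 2*pi*0.35500*sin(6.3300 deg) = 0.2459266 rad
AF = |sin(7*0.2459266/2) / (7*sin(0.2459266/2))| = 0.8832

0.8832


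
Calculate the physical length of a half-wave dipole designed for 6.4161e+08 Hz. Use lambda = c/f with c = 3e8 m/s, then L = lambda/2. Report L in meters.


lambda = c / f = 3.0000e+08 / 6.4161e+08 = 0.4675738 m
L = lambda / 2 = 0.4675738 / 2 = 0.2338 m

0.2338 m


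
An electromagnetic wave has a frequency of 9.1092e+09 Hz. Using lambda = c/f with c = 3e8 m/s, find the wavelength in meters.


lambda = c / f = 3.0000e+08 / 9.1092e+09 = 0.03293 m

0.03293 m


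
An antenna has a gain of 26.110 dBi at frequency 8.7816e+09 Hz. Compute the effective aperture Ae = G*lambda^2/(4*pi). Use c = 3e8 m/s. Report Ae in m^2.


lambda = c / f = 3.0000e+08 / 8.7816e+09 = 0.03416234 m
G_linear = 10^(26.110/10) = 408.3194
Ae = G_linear * lambda^2 / (4*pi) = 408.3194 * 0.03416234^2 / (4*pi) = 0.03792 m^2

0.03792 m^2


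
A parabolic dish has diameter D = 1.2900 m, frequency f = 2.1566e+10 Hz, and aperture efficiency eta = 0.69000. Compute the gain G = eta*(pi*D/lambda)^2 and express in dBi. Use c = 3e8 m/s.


lambda = c / f = 3.0000e+08 / 2.1566e+10 = 0.01391079 m
G_linear = 0.69000 * (pi * 1.2900 / 0.01391079)^2 = 58563.18
G_dBi = 10 * log10(58563.18) = 47.68 dBi

47.68 dBi


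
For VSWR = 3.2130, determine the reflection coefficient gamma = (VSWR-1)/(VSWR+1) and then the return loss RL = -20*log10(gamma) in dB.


gamma = (3.2130 - 1) / (3.2130 + 1) = 0.5252789
RL = -20 * log10(0.5252789) = 5.592 dB

5.592 dB


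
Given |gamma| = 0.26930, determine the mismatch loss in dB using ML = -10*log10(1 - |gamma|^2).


ML = -10 * log10(1 - 0.26930^2) = -10 * log10(0.92747751) = 0.3270 dB

0.3270 dB


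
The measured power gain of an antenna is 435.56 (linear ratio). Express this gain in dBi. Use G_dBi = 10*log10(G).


G_dBi = 10 * log10(435.56) = 26.39 dBi

26.39 dBi


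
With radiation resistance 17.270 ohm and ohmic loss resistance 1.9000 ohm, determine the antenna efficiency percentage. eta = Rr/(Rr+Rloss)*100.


eta = 17.270 / (17.270 + 1.9000) * 100 = 90.09%

90.09%


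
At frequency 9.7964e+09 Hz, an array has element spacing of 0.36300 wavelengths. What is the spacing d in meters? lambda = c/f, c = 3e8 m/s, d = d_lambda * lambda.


lambda = c / f = 3.0000e+08 / 9.7964e+09 = 0.03062349 m
d = 0.36300 * 0.03062349 = 0.01112 m

0.01112 m


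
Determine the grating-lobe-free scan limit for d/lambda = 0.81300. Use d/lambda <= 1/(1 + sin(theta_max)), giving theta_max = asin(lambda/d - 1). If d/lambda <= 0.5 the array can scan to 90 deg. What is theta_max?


lambda/d - 1 = 1/0.81300 - 1 = 0.2300123
theta_max = asin(0.2300123) = 13.30 deg

13.30 deg


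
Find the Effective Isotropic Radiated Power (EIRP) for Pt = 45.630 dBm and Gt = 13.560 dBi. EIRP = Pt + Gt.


EIRP = Pt + Gt = 45.630 + 13.560 = 59.19 dBm

59.19 dBm


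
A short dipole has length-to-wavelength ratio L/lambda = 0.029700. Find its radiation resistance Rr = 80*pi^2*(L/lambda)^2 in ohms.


Rr = 80 * pi^2 * (0.029700)^2 = 80 * 9.869604 * 8.820900e-04 = 0.6965 ohm

0.6965 ohm


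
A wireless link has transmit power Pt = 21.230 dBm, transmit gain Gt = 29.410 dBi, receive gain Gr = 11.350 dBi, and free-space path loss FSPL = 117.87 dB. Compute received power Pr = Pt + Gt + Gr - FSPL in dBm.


Pr = 21.230 + 29.410 + 11.350 - 117.87 = -55.88 dBm

-55.88 dBm


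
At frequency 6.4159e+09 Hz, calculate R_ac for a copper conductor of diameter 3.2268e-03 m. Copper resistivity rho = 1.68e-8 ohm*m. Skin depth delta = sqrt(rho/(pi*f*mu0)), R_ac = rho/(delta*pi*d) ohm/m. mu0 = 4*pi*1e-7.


delta = sqrt(1.68e-8 / (pi * 6.4159e+09 * 4*pi*1e-7)) = 8.144154e-07 m
R_ac = 1.68e-8 / (8.144154e-07 * pi * 3.2268e-03) = 2.035 ohm/m

2.035 ohm/m


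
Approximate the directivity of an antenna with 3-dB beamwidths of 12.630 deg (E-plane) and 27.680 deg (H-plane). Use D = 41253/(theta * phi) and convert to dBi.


D_linear = 41253 / (12.630 * 27.680) = 118.0011
D_dBi = 10 * log10(118.0011) = 20.72 dBi

20.72 dBi


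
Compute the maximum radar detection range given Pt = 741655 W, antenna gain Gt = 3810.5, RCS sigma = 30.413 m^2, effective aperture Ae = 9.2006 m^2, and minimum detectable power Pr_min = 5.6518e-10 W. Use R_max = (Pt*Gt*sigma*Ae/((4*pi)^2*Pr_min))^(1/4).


R^4 = 741655*3810.5*30.413*9.2006 / ((4*pi)^2 * 5.6518e-10) = 8.860389e+18
R_max = 8.860389e+18^0.25 = 54559 m

54559 m


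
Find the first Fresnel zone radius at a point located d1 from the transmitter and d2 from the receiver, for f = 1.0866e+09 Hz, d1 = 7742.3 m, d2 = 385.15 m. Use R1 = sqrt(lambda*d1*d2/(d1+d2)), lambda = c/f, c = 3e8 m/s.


lambda = c / f = 3.0000e+08 / 1.0866e+09 = 0.2760906 m
R1 = sqrt(0.2760906 * 7742.3 * 385.15 / (7742.3 + 385.15)) = 10.06 m

10.06 m


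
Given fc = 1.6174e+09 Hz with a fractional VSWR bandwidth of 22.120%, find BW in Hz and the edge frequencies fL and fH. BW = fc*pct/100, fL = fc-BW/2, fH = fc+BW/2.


BW = 1.6174e+09 * 22.120/100 = 3.577689e+08 Hz
fL = 1.6174e+09 - 3.577689e+08/2 = 1.439e+09 Hz
fH = 1.6174e+09 + 3.577689e+08/2 = 1.796e+09 Hz

BW=3.578e+08 Hz, fL=1.439e+09 Hz, fH=1.796e+09 Hz


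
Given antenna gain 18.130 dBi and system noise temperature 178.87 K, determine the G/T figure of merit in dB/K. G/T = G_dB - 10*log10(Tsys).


G/T = 18.130 - 10*log10(178.87) = 18.130 - 22.52538 = -4.395 dB/K

-4.395 dB/K


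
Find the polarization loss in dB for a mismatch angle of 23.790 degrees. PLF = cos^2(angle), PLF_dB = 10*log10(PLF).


PLF_linear = cos^2(23.790 deg) = 0.8372801
PLF_dB = 10 * log10(0.8372801) = -0.7713 dB

-0.7713 dB


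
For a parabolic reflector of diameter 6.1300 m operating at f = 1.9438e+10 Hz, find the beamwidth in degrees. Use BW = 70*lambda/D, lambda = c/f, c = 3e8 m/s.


lambda = c / f = 3.0000e+08 / 1.9438e+10 = 0.01543369 m
BW = 70 * 0.01543369 / 6.1300 = 0.1762 deg

0.1762 deg


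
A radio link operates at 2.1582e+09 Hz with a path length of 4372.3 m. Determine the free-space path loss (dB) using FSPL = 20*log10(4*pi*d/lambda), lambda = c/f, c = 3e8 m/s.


lambda = c / f = 3.0000e+08 / 2.1582e+09 = 0.1390047 m
FSPL = 20 * log10(4*pi*4372.3/0.1390047) = 111.9 dB

111.9 dB


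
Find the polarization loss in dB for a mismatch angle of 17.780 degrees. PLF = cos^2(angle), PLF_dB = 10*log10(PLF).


PLF_linear = cos^2(17.780 deg) = 0.9067535
PLF_dB = 10 * log10(0.9067535) = -0.4251 dB

-0.4251 dB


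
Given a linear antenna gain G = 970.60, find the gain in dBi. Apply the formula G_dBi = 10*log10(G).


G_dBi = 10 * log10(970.60) = 29.87 dBi

29.87 dBi


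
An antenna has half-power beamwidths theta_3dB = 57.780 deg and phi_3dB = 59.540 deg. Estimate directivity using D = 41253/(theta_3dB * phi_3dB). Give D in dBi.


D_linear = 41253 / (57.780 * 59.540) = 11.99138
D_dBi = 10 * log10(11.99138) = 10.79 dBi

10.79 dBi


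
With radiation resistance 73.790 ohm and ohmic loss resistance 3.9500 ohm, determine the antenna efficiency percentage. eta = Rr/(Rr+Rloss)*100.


eta = 73.790 / (73.790 + 3.9500) * 100 = 94.92%

94.92%


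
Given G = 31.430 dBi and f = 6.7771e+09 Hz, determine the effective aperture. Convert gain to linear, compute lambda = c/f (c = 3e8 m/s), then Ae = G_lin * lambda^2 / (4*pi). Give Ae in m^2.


lambda = c / f = 3.0000e+08 / 6.7771e+09 = 0.04426672 m
G_linear = 10^(31.430/10) = 1389.953
Ae = G_linear * lambda^2 / (4*pi) = 1389.953 * 0.04426672^2 / (4*pi) = 0.2167 m^2

0.2167 m^2


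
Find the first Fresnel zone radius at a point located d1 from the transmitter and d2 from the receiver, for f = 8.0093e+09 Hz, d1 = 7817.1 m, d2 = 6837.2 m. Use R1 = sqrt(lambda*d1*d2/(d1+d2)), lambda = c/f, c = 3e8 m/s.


lambda = c / f = 3.0000e+08 / 8.0093e+09 = 0.03745646 m
R1 = sqrt(0.03745646 * 7817.1 * 6837.2 / (7817.1 + 6837.2)) = 11.69 m

11.69 m


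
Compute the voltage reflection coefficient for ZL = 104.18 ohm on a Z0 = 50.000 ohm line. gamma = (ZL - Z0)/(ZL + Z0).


gamma = (104.18 - 50.000) / (104.18 + 50.000) = 0.3514

0.3514


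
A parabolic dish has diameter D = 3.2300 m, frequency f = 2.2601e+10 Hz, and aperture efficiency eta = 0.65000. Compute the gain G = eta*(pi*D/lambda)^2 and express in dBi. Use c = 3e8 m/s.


lambda = c / f = 3.0000e+08 / 2.2601e+10 = 0.01327375 m
G_linear = 0.65000 * (pi * 3.2300 / 0.01327375)^2 = 379866.4
G_dBi = 10 * log10(379866.4) = 55.80 dBi

55.80 dBi


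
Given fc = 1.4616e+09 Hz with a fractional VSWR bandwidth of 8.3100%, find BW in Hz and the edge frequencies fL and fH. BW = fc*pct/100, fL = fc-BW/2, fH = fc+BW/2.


BW = 1.4616e+09 * 8.3100/100 = 1.214590e+08 Hz
fL = 1.4616e+09 - 1.214590e+08/2 = 1.401e+09 Hz
fH = 1.4616e+09 + 1.214590e+08/2 = 1.522e+09 Hz

BW=1.215e+08 Hz, fL=1.401e+09 Hz, fH=1.522e+09 Hz


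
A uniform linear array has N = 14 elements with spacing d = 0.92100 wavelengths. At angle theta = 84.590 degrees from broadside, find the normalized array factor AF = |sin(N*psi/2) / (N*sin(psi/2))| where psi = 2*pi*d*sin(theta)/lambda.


psi = 2*pi*0.92100*sin(84.590 deg) = 5.761036 rad
AF = |sin(14*5.761036/2) / (14*sin(5.761036/2))| = 0.1359

0.1359


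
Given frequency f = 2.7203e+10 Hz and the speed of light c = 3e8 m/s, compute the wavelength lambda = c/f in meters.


lambda = c / f = 3.0000e+08 / 2.7203e+10 = 0.01103 m

0.01103 m


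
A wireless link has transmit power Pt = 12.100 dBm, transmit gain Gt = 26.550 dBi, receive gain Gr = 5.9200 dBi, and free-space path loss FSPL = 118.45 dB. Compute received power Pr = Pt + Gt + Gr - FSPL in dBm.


Pr = 12.100 + 26.550 + 5.9200 - 118.45 = -73.88 dBm

-73.88 dBm


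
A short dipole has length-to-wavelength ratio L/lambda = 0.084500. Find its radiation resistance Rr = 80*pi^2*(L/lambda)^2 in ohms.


Rr = 80 * pi^2 * (0.084500)^2 = 80 * 9.869604 * 7.140250e-03 = 5.638 ohm

5.638 ohm


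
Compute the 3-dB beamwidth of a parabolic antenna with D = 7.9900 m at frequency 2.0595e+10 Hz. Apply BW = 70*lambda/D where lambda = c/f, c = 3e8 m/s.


lambda = c / f = 3.0000e+08 / 2.0595e+10 = 0.01456664 m
BW = 70 * 0.01456664 / 7.9900 = 0.1276 deg

0.1276 deg


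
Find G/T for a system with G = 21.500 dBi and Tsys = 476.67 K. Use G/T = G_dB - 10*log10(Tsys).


G/T = 21.500 - 10*log10(476.67) = 21.500 - 26.78218 = -5.282 dB/K

-5.282 dB/K


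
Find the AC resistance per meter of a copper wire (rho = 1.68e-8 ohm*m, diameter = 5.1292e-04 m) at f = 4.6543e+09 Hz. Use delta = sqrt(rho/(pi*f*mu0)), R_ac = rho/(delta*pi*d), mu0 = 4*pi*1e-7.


delta = sqrt(1.68e-8 / (pi * 4.6543e+09 * 4*pi*1e-7)) = 9.561975e-07 m
R_ac = 1.68e-8 / (9.561975e-07 * pi * 5.1292e-04) = 10.90 ohm/m

10.90 ohm/m


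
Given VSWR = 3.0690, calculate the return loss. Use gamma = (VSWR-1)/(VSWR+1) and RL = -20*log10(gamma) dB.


gamma = (3.0690 - 1) / (3.0690 + 1) = 0.5084787
RL = -20 * log10(0.5084787) = 5.875 dB

5.875 dB


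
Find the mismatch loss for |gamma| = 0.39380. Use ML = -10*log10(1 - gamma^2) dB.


ML = -10 * log10(1 - 0.39380^2) = -10 * log10(0.84492156) = 0.7318 dB

0.7318 dB


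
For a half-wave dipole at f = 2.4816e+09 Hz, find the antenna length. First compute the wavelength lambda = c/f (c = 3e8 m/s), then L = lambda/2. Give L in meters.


lambda = c / f = 3.0000e+08 / 2.4816e+09 = 0.1208897 m
L = lambda / 2 = 0.1208897 / 2 = 0.06044 m

0.06044 m


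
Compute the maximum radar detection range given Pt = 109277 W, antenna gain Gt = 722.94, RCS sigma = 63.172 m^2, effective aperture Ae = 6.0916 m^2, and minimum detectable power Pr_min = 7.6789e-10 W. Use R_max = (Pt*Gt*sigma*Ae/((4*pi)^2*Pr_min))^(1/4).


R^4 = 109277*722.94*63.172*6.0916 / ((4*pi)^2 * 7.6789e-10) = 2.507081e+17
R_max = 2.507081e+17^0.25 = 22376 m

22376 m


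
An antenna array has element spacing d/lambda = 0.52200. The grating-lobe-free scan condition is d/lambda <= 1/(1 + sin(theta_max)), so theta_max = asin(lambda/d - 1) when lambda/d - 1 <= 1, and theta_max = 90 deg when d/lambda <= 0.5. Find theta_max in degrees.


lambda/d - 1 = 1/0.52200 - 1 = 0.9157088
theta_max = asin(0.9157088) = 66.31 deg

66.31 deg


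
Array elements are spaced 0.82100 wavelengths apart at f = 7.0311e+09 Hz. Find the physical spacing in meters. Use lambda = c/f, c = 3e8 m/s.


lambda = c / f = 3.0000e+08 / 7.0311e+09 = 0.04266758 m
d = 0.82100 * 0.04266758 = 0.03503 m

0.03503 m


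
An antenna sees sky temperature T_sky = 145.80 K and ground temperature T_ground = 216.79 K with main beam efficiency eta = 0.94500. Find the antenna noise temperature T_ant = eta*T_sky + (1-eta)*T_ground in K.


T_ant = 0.94500 * 145.80 + (1 - 0.94500) * 216.79 = 149.7 K

149.7 K


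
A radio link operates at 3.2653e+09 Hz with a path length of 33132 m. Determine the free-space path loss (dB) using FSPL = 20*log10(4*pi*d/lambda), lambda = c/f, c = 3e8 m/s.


lambda = c / f = 3.0000e+08 / 3.2653e+09 = 0.09187517 m
FSPL = 20 * log10(4*pi*33132/0.09187517) = 133.1 dB

133.1 dB


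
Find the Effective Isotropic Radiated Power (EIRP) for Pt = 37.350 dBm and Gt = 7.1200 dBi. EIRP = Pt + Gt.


EIRP = Pt + Gt = 37.350 + 7.1200 = 44.47 dBm

44.47 dBm


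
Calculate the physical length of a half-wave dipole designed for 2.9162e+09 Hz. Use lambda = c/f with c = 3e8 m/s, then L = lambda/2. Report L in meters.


lambda = c / f = 3.0000e+08 / 2.9162e+09 = 0.1028736 m
L = lambda / 2 = 0.1028736 / 2 = 0.05144 m

0.05144 m


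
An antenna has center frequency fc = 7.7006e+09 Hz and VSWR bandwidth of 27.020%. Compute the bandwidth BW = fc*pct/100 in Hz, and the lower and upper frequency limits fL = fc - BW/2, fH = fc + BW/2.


BW = 7.7006e+09 * 27.020/100 = 2.080702e+09 Hz
fL = 7.7006e+09 - 2.080702e+09/2 = 6.660e+09 Hz
fH = 7.7006e+09 + 2.080702e+09/2 = 8.741e+09 Hz

BW=2.081e+09 Hz, fL=6.660e+09 Hz, fH=8.741e+09 Hz


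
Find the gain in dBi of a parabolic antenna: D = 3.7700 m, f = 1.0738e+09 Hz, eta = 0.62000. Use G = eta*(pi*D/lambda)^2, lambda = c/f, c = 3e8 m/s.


lambda = c / f = 3.0000e+08 / 1.0738e+09 = 0.2793816 m
G_linear = 0.62000 * (pi * 3.7700 / 0.2793816)^2 = 1114.239
G_dBi = 10 * log10(1114.239) = 30.47 dBi

30.47 dBi


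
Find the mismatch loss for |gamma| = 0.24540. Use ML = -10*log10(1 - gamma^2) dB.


ML = -10 * log10(1 - 0.24540^2) = -10 * log10(0.93977884) = 0.2697 dB

0.2697 dB


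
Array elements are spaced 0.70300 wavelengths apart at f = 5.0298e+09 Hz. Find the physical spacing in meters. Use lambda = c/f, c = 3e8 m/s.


lambda = c / f = 3.0000e+08 / 5.0298e+09 = 0.05964452 m
d = 0.70300 * 0.05964452 = 0.04193 m

0.04193 m


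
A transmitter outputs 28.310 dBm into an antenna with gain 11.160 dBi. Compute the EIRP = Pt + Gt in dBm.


EIRP = Pt + Gt = 28.310 + 11.160 = 39.47 dBm

39.47 dBm


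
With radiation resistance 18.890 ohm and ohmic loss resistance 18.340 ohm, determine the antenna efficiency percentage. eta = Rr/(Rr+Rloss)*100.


eta = 18.890 / (18.890 + 18.340) * 100 = 50.74%

50.74%


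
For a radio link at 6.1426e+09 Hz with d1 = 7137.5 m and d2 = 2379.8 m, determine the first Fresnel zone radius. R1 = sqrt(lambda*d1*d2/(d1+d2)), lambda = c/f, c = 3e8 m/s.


lambda = c / f = 3.0000e+08 / 6.1426e+09 = 0.04883925 m
R1 = sqrt(0.04883925 * 7137.5 * 2379.8 / (7137.5 + 2379.8)) = 9.336 m

9.336 m


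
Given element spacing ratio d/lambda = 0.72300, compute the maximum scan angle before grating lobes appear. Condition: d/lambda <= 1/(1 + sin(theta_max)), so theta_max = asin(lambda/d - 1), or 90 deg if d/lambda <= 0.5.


lambda/d - 1 = 1/0.72300 - 1 = 0.3831259
theta_max = asin(0.3831259) = 22.53 deg

22.53 deg


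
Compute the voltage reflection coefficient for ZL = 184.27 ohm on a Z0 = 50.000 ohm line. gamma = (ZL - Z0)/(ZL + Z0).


gamma = (184.27 - 50.000) / (184.27 + 50.000) = 0.5731

0.5731


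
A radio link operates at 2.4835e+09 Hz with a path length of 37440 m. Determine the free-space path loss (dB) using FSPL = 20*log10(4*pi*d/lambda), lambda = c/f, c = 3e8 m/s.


lambda = c / f = 3.0000e+08 / 2.4835e+09 = 0.1207973 m
FSPL = 20 * log10(4*pi*37440/0.1207973) = 131.8 dB

131.8 dB


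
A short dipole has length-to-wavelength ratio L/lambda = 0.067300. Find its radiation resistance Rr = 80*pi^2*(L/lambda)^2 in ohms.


Rr = 80 * pi^2 * (0.067300)^2 = 80 * 9.869604 * 4.529290e-03 = 3.576 ohm

3.576 ohm


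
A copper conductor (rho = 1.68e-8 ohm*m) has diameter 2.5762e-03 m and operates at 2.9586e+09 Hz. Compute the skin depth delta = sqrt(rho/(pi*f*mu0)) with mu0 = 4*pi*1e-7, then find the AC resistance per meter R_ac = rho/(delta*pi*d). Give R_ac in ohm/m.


delta = sqrt(1.68e-8 / (pi * 2.9586e+09 * 4*pi*1e-7)) = 1.199311e-06 m
R_ac = 1.68e-8 / (1.199311e-06 * pi * 2.5762e-03) = 1.731 ohm/m

1.731 ohm/m


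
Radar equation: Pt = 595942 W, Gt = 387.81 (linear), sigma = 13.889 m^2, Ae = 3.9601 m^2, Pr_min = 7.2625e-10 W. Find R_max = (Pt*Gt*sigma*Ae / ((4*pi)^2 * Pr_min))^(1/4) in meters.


R^4 = 595942*387.81*13.889*3.9601 / ((4*pi)^2 * 7.2625e-10) = 1.108394e+17
R_max = 1.108394e+17^0.25 = 18246 m

18246 m


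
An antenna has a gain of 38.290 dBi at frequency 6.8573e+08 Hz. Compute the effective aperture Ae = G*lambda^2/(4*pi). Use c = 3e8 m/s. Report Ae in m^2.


lambda = c / f = 3.0000e+08 / 6.8573e+08 = 0.4374900 m
G_linear = 10^(38.290/10) = 6745.280
Ae = G_linear * lambda^2 / (4*pi) = 6745.280 * 0.4374900^2 / (4*pi) = 102.7 m^2

102.7 m^2


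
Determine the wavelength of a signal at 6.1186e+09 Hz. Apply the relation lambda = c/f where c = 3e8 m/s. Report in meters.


lambda = c / f = 3.0000e+08 / 6.1186e+09 = 0.04903 m

0.04903 m


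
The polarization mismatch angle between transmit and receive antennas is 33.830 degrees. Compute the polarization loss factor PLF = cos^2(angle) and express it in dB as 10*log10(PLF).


PLF_linear = cos^2(33.830 deg) = 0.6900510
PLF_dB = 10 * log10(0.6900510) = -1.611 dB

-1.611 dB


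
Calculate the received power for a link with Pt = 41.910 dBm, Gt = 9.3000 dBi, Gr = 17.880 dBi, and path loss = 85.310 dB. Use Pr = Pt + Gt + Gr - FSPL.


Pr = 41.910 + 9.3000 + 17.880 - 85.310 = -16.22 dBm

-16.22 dBm


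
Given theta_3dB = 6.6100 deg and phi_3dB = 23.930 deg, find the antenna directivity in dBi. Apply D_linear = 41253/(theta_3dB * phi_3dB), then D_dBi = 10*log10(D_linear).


D_linear = 41253 / (6.6100 * 23.930) = 260.8023
D_dBi = 10 * log10(260.8023) = 24.16 dBi

24.16 dBi
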